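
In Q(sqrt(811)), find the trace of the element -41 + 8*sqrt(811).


Tr(a + b*sqrt(d)) = (a + b*sqrt(d)) + (a - b*sqrt(d)) = 2a
= 2 * (-41)
= -82

-82


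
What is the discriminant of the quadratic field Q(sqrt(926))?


For K = Q(sqrt(d)) with d squarefree: disc(K) = d if d = 1 mod 4, and disc(K) = 4d if d = 2 or 3 mod 4.
Here d = 926, and d mod 4 = 2.
d = 2 mod 4, not 1 (O_K = Z[sqrt(d)]), so disc(K) = 4d = 4 * (926) = 3704

3704


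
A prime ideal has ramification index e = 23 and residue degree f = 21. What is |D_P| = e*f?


|D_P| = e * f
= 23 * 21
= 483

483


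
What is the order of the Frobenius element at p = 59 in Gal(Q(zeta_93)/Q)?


The Frobenius at p in Gal(Q(zeta_n)/Q) = (Z/nZ)* is the class of p, so its order is ord_93(59), the smallest k >= 1 with 59^k = 1 mod 93.
n = 93 = 3 * 31, phi(93) = 60; the order divides phi(n).
Divisors of 60: 1, 2, 3, 4, 5, 6, 10, 12, 15, 20, 30, 60
Repeated squaring mod 93: 59^1 = 59, 59^2 = 40, 59^4 = 19, 59^8 = 82, 59^16 = 28, 59^32 = 40
Test divisors in increasing order:
  k=1: 59^1 = 59 mod 93
  k=2: 59^2 = 40 mod 93
  k=3: 59^3 = 40 * 59 = 35 mod 93
  k=4: 59^4 = 19 mod 93
  k=5: 59^5 = 19 * 59 = 5 mod 93
  k=6: 59^6 = 19 * 40 = 16 mod 93
  k=10: 59^10 = 82 * 40 = 25 mod 93
  k=12: 59^12 = 82 * 19 = 70 mod 93
  k=15: 59^15 = 82 * 19 * 40 * 59 = 32 mod 93
  k=20: 59^20 = 28 * 19 = 67 mod 93
  k=30: 59^30 = 28 * 82 * 19 * 40 = 1 mod 93  <- first divisor giving 1
Order = 30

30


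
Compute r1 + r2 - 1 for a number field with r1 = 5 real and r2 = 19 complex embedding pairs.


By Dirichlet's unit theorem:
rank = r1 + r2 - 1
= 5 + 19 - 1
= 23

23


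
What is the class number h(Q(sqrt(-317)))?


K = Q(sqrt(-317)). d mod 4 = 3, so D = disc(K) = 4d = -1268
h(K) equals the number of primitive reduced positive-definite forms (a, b, c) = a*x^2 + b*x*y + c*y^2 with b^2 - 4ac = D,
where reduced means |b| <= a <= c, with b >= 0 whenever |b| = a or a = c, and primitive means gcd(a, b, c) = 1.
Reduced forces 3a^2 <= |D| = 1268, so 1 <= a <= 20; b must have the parity of D, and c = (b^2 - D)/(4a) must be an integer >= a.
Enumerate a = 1..20, b in [-a, a]:
  a=1: (1, 0, 317)  [1]
  a=2: (2, 2, 159)  [1]
  a=3: (3, -2, 106), (3, 2, 106)  [2]
  a=4..5: none
  a=6: (6, -2, 53), (6, 2, 53)  [2]
  a=7..8: none
  a=9: (9, -8, 37), (9, 8, 37)  [2]
  a=10..17: none
  a=18: (18, -10, 19), (18, 10, 19)  [2]
  a=19..20: none
Total reduced forms: 1 + 1 + 2 + 2 + 2 + 2 = 10
h = 10

10


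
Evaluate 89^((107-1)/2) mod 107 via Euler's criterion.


p = 107 is prime and the exponent is (p-1)/2 = 53, so by Euler's criterion 89^53 = (89/107) = +1 or -1 mod 107.
Compute by square-and-multiply:
  53 = 32 + 16 + 4 + 1 (binary 110101)
  Repeated squaring mod 107: 89^1 = 89, 89^2 = 3, 89^4 = 9, 89^8 = 81, 89^16 = 34, 89^32 = 86
  89^53 = 89^32 * 89^16 * 89^4 * 89^1 = 86 * 34 * 9 * 89 mod 107
    86 * 34 = 2924 = 35 mod 107
    35 * 9 = 315 = 101 mod 107
    101 * 89 = 8989 = 1 mod 107
  89^53 = 1 mod 107
Result 1: 89 is a quadratic residue mod 107.
89^53 mod 107 = 1

1


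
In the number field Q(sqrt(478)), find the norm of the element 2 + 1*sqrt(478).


N(a + b*sqrt(d)) = a^2 - d*b^2
= (2)^2 - (478)*(1)^2
= 4 - 478
= -474

-474


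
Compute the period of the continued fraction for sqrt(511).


Run the CF algorithm for sqrt(511).
a_0 = floor(sqrt(511)) = 22; set m_0=0, q_0=1.
Recurrence: m' = q*a - m,  q' = (d - m'^2)/q,  a' = floor((a_0 + m')/q').
  step 1: m=22, q=27, a=1
  step 2: m=5, q=18, a=1
  step 3: m=13, q=19, a=1
  step 4: m=6, q=25, a=1
  step 5: m=19, q=6, a=6
  step 6: m=17, q=37, a=1
  step 7: m=20, q=3, a=14
  step 8: m=22, q=9, a=4
  step 9: m=14, q=35, a=1
  step 10: m=21, q=2, a=21
  step 11: m=21, q=35, a=1
  step 12: m=14, q=9, a=4
  step 13: m=22, q=3, a=14
  step 14: m=20, q=37, a=1
  step 15: m=17, q=6, a=6
  step 16: m=19, q=25, a=1
  step 17: m=6, q=19, a=1
  step 18: m=13, q=18, a=1
  step 19: m=5, q=27, a=1
  step 20: m=22, q=1, a=44
a_20 = 2*a_0 = 44, so the period closes here.
sqrt(511) = [22; 1, 1, 1, 1, 6, 1, 14, 4, 1, 21, 1, 4, 14, 1, 6, 1, 1, 1, 1, 44]
Period length = 20

20


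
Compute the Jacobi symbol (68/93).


Compute (68/93) via quadratic reciprocity:
  pull out 2: (2/93) = -1  (since 93 mod 8 = 5)
  pull out 2: (2/93) = -1  (since 93 mod 8 = 5)
  reciprocity: (17/93) -> +(93/17)
  reduce: (8/17)
  pull out 2: (2/17) = +1  (since 17 mod 8 = 1)
  pull out 2: (2/17) = +1  (since 17 mod 8 = 1)
  pull out 2: (2/17) = +1  (since 17 mod 8 = 1)
  (1/17) = 1
Product of signs = 1

1


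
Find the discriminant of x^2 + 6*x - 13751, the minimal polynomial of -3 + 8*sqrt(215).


The element -3 + 8*sqrt(215) has minimal polynomial:
x^2 + 6*x - 13751
Discriminant = (6)^2 - 4*(-13751)
= 36 + 55004
= 55040

55040


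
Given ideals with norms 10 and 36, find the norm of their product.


N(IJ) = N(I) * N(J)
= 10 * 36
= 360

360


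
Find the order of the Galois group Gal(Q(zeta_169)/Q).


|Gal(Q(zeta_169)/Q)| = phi(169)
= 156

156


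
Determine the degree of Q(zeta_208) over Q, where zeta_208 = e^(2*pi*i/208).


The degree equals Euler's totient phi(208).
208 = 2^4 * 13
phi(208) = 96

96


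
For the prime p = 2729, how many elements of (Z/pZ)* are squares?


For prime p, the number of non-zero quadratic residues is (p-1)/2.
= (2729-1)/2
= 1364

1364


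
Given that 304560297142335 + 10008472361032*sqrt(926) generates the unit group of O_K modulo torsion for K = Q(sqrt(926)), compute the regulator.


epsilon = 304560297142335 + 10008472361032*sqrt(926)
= 6.0912e+14
R = ln(6.0912e+14)
= 34.0430

34.0430


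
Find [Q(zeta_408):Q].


The degree equals Euler's totient phi(408).
408 = 2^3 * 3 * 17
phi(408) = 128

128


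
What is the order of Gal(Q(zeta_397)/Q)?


|Gal(Q(zeta_397)/Q)| = phi(397)
= 396

396


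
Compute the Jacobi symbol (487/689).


Compute (487/689) via quadratic reciprocity:
  reciprocity: (487/689) -> +(689/487)
  reduce: (202/487)
  pull out 2: (2/487) = +1  (since 487 mod 8 = 7)
  reciprocity: (101/487) -> +(487/101)
  reduce: (83/101)
  reciprocity: (83/101) -> +(101/83)
  reduce: (18/83)
  pull out 2: (2/83) = -1  (since 83 mod 8 = 3)
  reciprocity: (9/83) -> +(83/9)
  reduce: (2/9)
  pull out 2: (2/9) = +1  (since 9 mod 8 = 1)
  (1/9) = 1
Product of signs = -1

-1


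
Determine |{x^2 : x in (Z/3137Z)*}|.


For prime p, the number of non-zero quadratic residues is (p-1)/2.
= (3137-1)/2
= 1568

1568


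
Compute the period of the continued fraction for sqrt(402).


Run the CF algorithm for sqrt(402).
a_0 = floor(sqrt(402)) = 20; set m_0=0, q_0=1.
Recurrence: m' = q*a - m,  q' = (d - m'^2)/q,  a' = floor((a_0 + m')/q').
  step 1: m=20, q=2, a=20
  step 2: m=20, q=1, a=40
a_2 = 2*a_0 = 40, so the period closes here.
sqrt(402) = [20; 20, 40]
Period length = 2

2


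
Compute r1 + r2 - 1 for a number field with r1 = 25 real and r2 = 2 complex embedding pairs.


By Dirichlet's unit theorem:
rank = r1 + r2 - 1
= 25 + 2 - 1
= 26

26


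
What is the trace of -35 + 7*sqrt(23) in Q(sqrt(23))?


Tr(a + b*sqrt(d)) = (a + b*sqrt(d)) + (a - b*sqrt(d)) = 2a
= 2 * (-35)
= -70

-70


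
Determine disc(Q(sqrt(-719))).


For K = Q(sqrt(d)) with d squarefree: disc(K) = d if d = 1 mod 4, and disc(K) = 4d if d = 2 or 3 mod 4.
Here d = -719, and d mod 4 = 1.
d = 1 mod 4 (O_K = Z[(1+sqrt(d))/2]), so disc(K) = d = -719

-719


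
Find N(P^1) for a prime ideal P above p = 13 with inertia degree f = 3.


N(P^a) = p^(a*f)
= 13^(1*3)
= 13^3
= 2197

2197


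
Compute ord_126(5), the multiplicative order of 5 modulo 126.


We want ord_126(5), the smallest k >= 1 with 5^k = 1 mod 126.
n = 126 = 2 * 3^2 * 7, phi(126) = 36; the order divides phi(n).
Divisors of 36: 1, 2, 3, 4, 6, 9, 12, 18, 36
Repeated squaring mod 126: 5^1 = 5, 5^2 = 25, 5^4 = 121, 5^8 = 25, 5^16 = 121, 5^32 = 25
Test divisors in increasing order:
  k=1: 5^1 = 5 mod 126
  k=2: 5^2 = 25 mod 126
  k=3: 5^3 = 25 * 5 = 125 mod 126
  k=4: 5^4 = 121 mod 126
  k=6: 5^6 = 121 * 25 = 1 mod 126  <- first divisor giving 1
Order = 6

6


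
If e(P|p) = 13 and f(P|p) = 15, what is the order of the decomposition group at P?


|D_P| = e * f
= 13 * 15
= 195

195


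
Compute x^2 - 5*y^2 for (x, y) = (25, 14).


x^2 - d*y^2
= 25^2 - 5*14^2
= 625 - 980
= -355

-355


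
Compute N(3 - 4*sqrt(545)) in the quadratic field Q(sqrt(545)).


N(a + b*sqrt(d)) = a^2 - d*b^2
= (3)^2 - (545)*(-4)^2
= 9 - 8720
= -8711

-8711


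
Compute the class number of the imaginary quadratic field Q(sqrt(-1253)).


K = Q(sqrt(-1253)). d mod 4 = 3, so D = disc(K) = 4d = -5012
h(K) equals the number of primitive reduced positive-definite forms (a, b, c) = a*x^2 + b*x*y + c*y^2 with b^2 - 4ac = D,
where reduced means |b| <= a <= c, with b >= 0 whenever |b| = a or a = c, and primitive means gcd(a, b, c) = 1.
Reduced forces 3a^2 <= |D| = 5012, so 1 <= a <= 40; b must have the parity of D, and c = (b^2 - D)/(4a) must be an integer >= a.
Enumerate a = 1..40, b in [-a, a]:
  a=1: (1, 0, 1253)  [1]
  a=2: (2, 2, 627)  [1]
  a=3: (3, -2, 418), (3, 2, 418)  [2]
  a=4..5: none
  a=6: (6, -2, 209), (6, 2, 209)  [2]
  a=7: (7, 0, 179)  [1]
  a=8: none
  a=9: (9, -8, 141), (9, 8, 141)  [2]
  a=10: none
  a=11: (11, -2, 114), (11, 2, 114)  [2]
  a=12..13: none
  a=14: (14, 14, 93)  [1]
  a=15..17: none
  a=18: (18, -10, 71), (18, 10, 71)  [2]
  a=19: (19, -2, 66), (19, 2, 66)  [2]
  a=20: none
  a=21: (21, -14, 62), (21, 14, 62)  [2]
  a=22: (22, -2, 57), (22, 2, 57)  [2]
  a=23: (23, -18, 58), (23, 18, 58)  [2]
  a=24..26: none
  a=27: (27, -8, 47), (27, 8, 47)  [2]
  a=28: none
  a=29: (29, -18, 46), (29, 18, 46)  [2]
  a=30: none
  a=31: (31, -14, 42), (31, 14, 42)  [2]
  a=32: none
  a=33: (33, -20, 41), (33, -2, 38), (33, 2, 38), (33, 20, 41)  [4]
  a=34..40: none
Total reduced forms: 1 + 1 + 2 + 2 + 1 + 2 + 2 + 1 + 2 + 2 + 2 + 2 + 2 + 2 + 2 + 2 + 4 = 32
h = 32

32


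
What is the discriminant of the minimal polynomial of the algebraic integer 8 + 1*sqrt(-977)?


The element 8 + 1*sqrt(-977) has minimal polynomial:
x^2 - 16*x + 1041
Discriminant = (-16)^2 - 4*(1041)
= 256 - 4164
= -3908

-3908


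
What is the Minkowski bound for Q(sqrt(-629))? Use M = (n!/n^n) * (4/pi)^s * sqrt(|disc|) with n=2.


d = -629, d mod 4 = 3, so disc(K) = 4d = -2516; |disc(K)| = 2516
Imaginary quadratic field, so n = 2, s = r2 = 1, r1 = 0
M = (n!/n^n) * (4/pi)^s * sqrt(|disc(K)|) = (2!/2^2) * (4/pi)^1 * sqrt(2516)
= 0.5 * 1.273240 * 50.159745
= 31.9327

31.9327


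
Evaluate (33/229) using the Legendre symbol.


p = 229 is prime, so compute (33/229) with the reciprocity algorithm (Jacobi-symbol steps: pull out 2s via (2/n), flip via reciprocity, reduce):
  reciprocity: (33/229) -> +(229/33)
  reduce: (31/33)
  reciprocity: (31/33) -> +(33/31)
  reduce: (2/31)
  pull out 2: (2/31) = +1  (since 31 mod 8 = 7)
  (1/31) = 1
Product of signs = 1
(33/229) = 1

1


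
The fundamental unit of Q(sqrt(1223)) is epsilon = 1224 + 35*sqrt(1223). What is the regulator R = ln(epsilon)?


epsilon = 1224 + 35*sqrt(1223)
= 2447.9996
R = ln(2447.9996)
= 7.8030

7.8030


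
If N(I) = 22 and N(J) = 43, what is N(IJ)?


N(IJ) = N(I) * N(J)
= 22 * 43
= 946

946


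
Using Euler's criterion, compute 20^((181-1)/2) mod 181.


p = 181 is prime and the exponent is (p-1)/2 = 90, so by Euler's criterion 20^90 = (20/181) = +1 or -1 mod 181.
Compute by square-and-multiply:
  90 = 64 + 16 + 8 + 2 (binary 1011010)
  Repeated squaring mod 181: 20^1 = 20, 20^2 = 38, 20^4 = 177, 20^8 = 16, 20^16 = 75, 20^32 = 14, 20^64 = 15
  20^90 = 20^64 * 20^16 * 20^8 * 20^2 = 15 * 75 * 16 * 38 mod 181
    15 * 75 = 1125 = 39 mod 181
    39 * 16 = 624 = 81 mod 181
    81 * 38 = 3078 = 1 mod 181
  20^90 = 1 mod 181
Result 1: 20 is a quadratic residue mod 181.
20^90 mod 181 = 1

1


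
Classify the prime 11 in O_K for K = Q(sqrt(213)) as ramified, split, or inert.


K = Q(sqrt(213)). Since d mod 4 = 1, disc(K) = 213.
Check p | disc: 213 mod 11 = 4.
p does not divide disc. Compute Legendre symbol (d/p):
4^((11-1)/2) mod 11 = 1
(d/p) = 1, so p splits: (p) = P*P' with e=1, f=1, g=2.
Therefore p is split.

split


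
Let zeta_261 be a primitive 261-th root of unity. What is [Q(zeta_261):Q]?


The degree equals Euler's totient phi(261).
261 = 3^2 * 29
phi(261) = 168

168


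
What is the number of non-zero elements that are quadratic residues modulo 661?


For prime p, the number of non-zero quadratic residues is (p-1)/2.
= (661-1)/2
= 330

330


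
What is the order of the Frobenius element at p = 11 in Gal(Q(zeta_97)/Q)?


The Frobenius at p in Gal(Q(zeta_n)/Q) = (Z/nZ)* is the class of p, so its order is ord_97(11), the smallest k >= 1 with 11^k = 1 mod 97.
n = 97 = 97, phi(97) = 96; the order divides phi(n).
Divisors of 96: 1, 2, 3, 4, 6, 8, 12, 16, 24, 32, 48, 96
Repeated squaring mod 97: 11^1 = 11, 11^2 = 24, 11^4 = 91, 11^8 = 36, 11^16 = 35, 11^32 = 61, 11^64 = 35
Test divisors in increasing order:
  k=1: 11^1 = 11 mod 97
  k=2: 11^2 = 24 mod 97
  k=3: 11^3 = 24 * 11 = 70 mod 97
  k=4: 11^4 = 91 mod 97
  k=6: 11^6 = 91 * 24 = 50 mod 97
  k=8: 11^8 = 36 mod 97
  k=12: 11^12 = 36 * 91 = 75 mod 97
  k=16: 11^16 = 35 mod 97
  k=24: 11^24 = 35 * 36 = 96 mod 97
  k=32: 11^32 = 61 mod 97
  k=48: 11^48 = 61 * 35 = 1 mod 97  <- first divisor giving 1
Order = 48

48


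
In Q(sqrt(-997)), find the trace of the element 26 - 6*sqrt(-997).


Tr(a + b*sqrt(d)) = (a + b*sqrt(d)) + (a - b*sqrt(d)) = 2a
= 2 * (26)
= 52

52


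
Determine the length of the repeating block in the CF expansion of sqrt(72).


Run the CF algorithm for sqrt(72).
a_0 = floor(sqrt(72)) = 8; set m_0=0, q_0=1.
Recurrence: m' = q*a - m,  q' = (d - m'^2)/q,  a' = floor((a_0 + m')/q').
  step 1: m=8, q=8, a=2
  step 2: m=8, q=1, a=16
a_2 = 2*a_0 = 16, so the period closes here.
sqrt(72) = [8; 2, 16]
Period length = 2

2


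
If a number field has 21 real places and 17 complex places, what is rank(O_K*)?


By Dirichlet's unit theorem:
rank = r1 + r2 - 1
= 21 + 17 - 1
= 37

37


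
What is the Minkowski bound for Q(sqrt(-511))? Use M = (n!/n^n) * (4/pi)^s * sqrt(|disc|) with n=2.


d = -511, d mod 4 = 1, so disc(K) = d = -511; |disc(K)| = 511
Imaginary quadratic field, so n = 2, s = r2 = 1, r1 = 0
M = (n!/n^n) * (4/pi)^s * sqrt(|disc(K)|) = (2!/2^2) * (4/pi)^1 * sqrt(511)
= 0.5 * 1.273240 * 22.605309
= 14.3910

14.3910


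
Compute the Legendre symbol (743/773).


p = 773 is prime, so compute (743/773) with the reciprocity algorithm (Jacobi-symbol steps: pull out 2s via (2/n), flip via reciprocity, reduce):
  reciprocity: (743/773) -> +(773/743)
  reduce: (30/743)
  pull out 2: (2/743) = +1  (since 743 mod 8 = 7)
  reciprocity: (15/743) -> -(743/15)
  reduce: (8/15)
  pull out 2: (2/15) = +1  (since 15 mod 8 = 7)
  pull out 2: (2/15) = +1  (since 15 mod 8 = 7)
  pull out 2: (2/15) = +1  (since 15 mod 8 = 7)
  (1/15) = 1
Product of signs = -1
(743/773) = -1

-1


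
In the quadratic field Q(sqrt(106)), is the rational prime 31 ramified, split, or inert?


K = Q(sqrt(106)). Since d mod 4 = 2, disc(K) = 424.
Check p | disc: 424 mod 31 = 21.
p does not divide disc. Compute Legendre symbol (d/p):
13^((31-1)/2) mod 31 = -1
(d/p) = -1, so p is inert: (p) stays prime with e=1, f=2, g=1.
Therefore p is inert.

inert


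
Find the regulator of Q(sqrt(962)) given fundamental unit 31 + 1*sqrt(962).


epsilon = 31 + 1*sqrt(962)
= 62.0161
R = ln(62.0161)
= 4.1274

4.1274


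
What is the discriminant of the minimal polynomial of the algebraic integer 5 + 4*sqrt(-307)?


The element 5 + 4*sqrt(-307) has minimal polynomial:
x^2 - 10*x + 4937
Discriminant = (-10)^2 - 4*(4937)
= 100 - 19748
= -19648

-19648


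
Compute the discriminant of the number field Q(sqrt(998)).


For K = Q(sqrt(d)) with d squarefree: disc(K) = d if d = 1 mod 4, and disc(K) = 4d if d = 2 or 3 mod 4.
Here d = 998, and d mod 4 = 2.
d = 2 mod 4, not 1 (O_K = Z[sqrt(d)]), so disc(K) = 4d = 4 * (998) = 3992

3992


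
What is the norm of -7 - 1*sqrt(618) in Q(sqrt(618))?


N(a + b*sqrt(d)) = a^2 - d*b^2
= (-7)^2 - (618)*(-1)^2
= 49 - 618
= -569

-569


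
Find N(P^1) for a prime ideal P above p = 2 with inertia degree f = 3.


N(P^a) = p^(a*f)
= 2^(1*3)
= 2^3
= 8

8


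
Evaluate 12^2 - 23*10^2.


x^2 - d*y^2
= 12^2 - 23*10^2
= 144 - 2300
= -2156

-2156


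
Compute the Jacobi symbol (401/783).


Compute (401/783) via quadratic reciprocity:
  reciprocity: (401/783) -> +(783/401)
  reduce: (382/401)
  pull out 2: (2/401) = +1  (since 401 mod 8 = 1)
  reciprocity: (191/401) -> +(401/191)
  reduce: (19/191)
  reciprocity: (19/191) -> -(191/19)
  reduce: (1/19)
  (1/19) = 1
Product of signs = -1

-1


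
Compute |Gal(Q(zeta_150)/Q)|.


|Gal(Q(zeta_150)/Q)| = phi(150)
= 40

40


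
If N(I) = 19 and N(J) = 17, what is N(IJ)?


N(IJ) = N(I) * N(J)
= 19 * 17
= 323

323


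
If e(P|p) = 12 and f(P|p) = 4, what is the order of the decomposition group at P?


|D_P| = e * f
= 12 * 4
= 48

48


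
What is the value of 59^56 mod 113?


p = 113 is prime and the exponent is (p-1)/2 = 56, so by Euler's criterion 59^56 = (59/113) = +1 or -1 mod 113.
Compute by square-and-multiply:
  56 = 32 + 16 + 8 (binary 111000)
  Repeated squaring mod 113: 59^1 = 59, 59^2 = 91, 59^4 = 32, 59^8 = 7, 59^16 = 49, 59^32 = 28
  59^56 = 59^32 * 59^16 * 59^8 = 28 * 49 * 7 mod 113
    28 * 49 = 1372 = 16 mod 113
    16 * 7 = 112 = 112 mod 113
  59^56 = 112 mod 113
Result 112 = p - 1 = -1 mod 113: 59 is a quadratic non-residue mod 113. As a residue in [0, p-1] the value is 112.
59^56 mod 113 = 112

112


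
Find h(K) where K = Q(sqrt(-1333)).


K = Q(sqrt(-1333)). d mod 4 = 3, so D = disc(K) = 4d = -5332
h(K) equals the number of primitive reduced positive-definite forms (a, b, c) = a*x^2 + b*x*y + c*y^2 with b^2 - 4ac = D,
where reduced means |b| <= a <= c, with b >= 0 whenever |b| = a or a = c, and primitive means gcd(a, b, c) = 1.
Reduced forces 3a^2 <= |D| = 5332, so 1 <= a <= 42; b must have the parity of D, and c = (b^2 - D)/(4a) must be an integer >= a.
Enumerate a = 1..42, b in [-a, a]:
  a=1: (1, 0, 1333)  [1]
  a=2: (2, 2, 667)  [1]
  a=3..6: none
  a=7: (7, -4, 191), (7, 4, 191)  [2]
  a=8..10: none
  a=11: (11, -6, 122), (11, 6, 122)  [2]
  a=12..13: none
  a=14: (14, -10, 97), (14, 10, 97)  [2]
  a=15..18: none
  a=19: (19, -8, 71), (19, 8, 71)  [2]
  a=20..21: none
  a=22: (22, -6, 61), (22, 6, 61)  [2]
  a=23: (23, -2, 58), (23, 2, 58)  [2]
  a=24..28: none
  a=29: (29, -2, 46), (29, 2, 46)  [2]
  a=30: none
  a=31: (31, 0, 43)  [1]
  a=32..36: none
  a=37: (37, 12, 37)  [1]
  a=38: (38, -30, 41), (38, 30, 41)  [2]
  a=39..42: none
Total reduced forms: 1 + 1 + 2 + 2 + 2 + 2 + 2 + 2 + 2 + 1 + 1 + 2 = 20
h = 20

20


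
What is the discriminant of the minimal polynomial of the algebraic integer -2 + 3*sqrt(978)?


The element -2 + 3*sqrt(978) has minimal polynomial:
x^2 + 4*x - 8798
Discriminant = (4)^2 - 4*(-8798)
= 16 + 35192
= 35208

35208


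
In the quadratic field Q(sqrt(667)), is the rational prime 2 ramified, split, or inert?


K = Q(sqrt(667)). Since d mod 4 = 3, disc(K) = 2668.
Check p | disc: 2668 mod 2 = 0.
p divides disc, so p ramifies: (p) = P^2 with e=2, f=1, g=1.
Therefore p is ramified.

ramified


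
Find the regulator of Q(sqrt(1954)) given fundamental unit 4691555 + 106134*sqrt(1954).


epsilon = 4691555 + 106134*sqrt(1954)
= 9.3831e+06
R = ln(9.3831e+06)
= 16.0544

16.0544


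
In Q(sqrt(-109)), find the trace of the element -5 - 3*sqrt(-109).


Tr(a + b*sqrt(d)) = (a + b*sqrt(d)) + (a - b*sqrt(d)) = 2a
= 2 * (-5)
= -10

-10


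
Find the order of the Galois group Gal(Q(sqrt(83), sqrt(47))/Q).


The 2 square roots of distinct primes are multiplicatively independent over Q,
so [K:Q] = 2^2 and Gal(K/Q) is isomorphic to (Z/2Z)^2.
|Gal| = 2^2 = 4

4


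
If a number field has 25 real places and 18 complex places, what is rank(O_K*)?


By Dirichlet's unit theorem:
rank = r1 + r2 - 1
= 25 + 18 - 1
= 42

42


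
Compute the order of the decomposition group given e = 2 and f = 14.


|D_P| = e * f
= 2 * 14
= 28

28


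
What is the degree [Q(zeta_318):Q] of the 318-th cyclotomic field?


The degree equals Euler's totient phi(318).
318 = 2 * 3 * 53
phi(318) = 104

104


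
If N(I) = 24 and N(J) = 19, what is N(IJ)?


N(IJ) = N(I) * N(J)
= 24 * 19
= 456

456


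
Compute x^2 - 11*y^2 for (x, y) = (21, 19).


x^2 - d*y^2
= 21^2 - 11*19^2
= 441 - 3971
= -3530

-3530


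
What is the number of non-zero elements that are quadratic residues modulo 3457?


For prime p, the number of non-zero quadratic residues is (p-1)/2.
= (3457-1)/2
= 1728

1728


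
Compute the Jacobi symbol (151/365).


Compute (151/365) via quadratic reciprocity:
  reciprocity: (151/365) -> +(365/151)
  reduce: (63/151)
  reciprocity: (63/151) -> -(151/63)
  reduce: (25/63)
  reciprocity: (25/63) -> +(63/25)
  reduce: (13/25)
  reciprocity: (13/25) -> +(25/13)
  reduce: (12/13)
  pull out 2: (2/13) = -1  (since 13 mod 8 = 5)
  pull out 2: (2/13) = -1  (since 13 mod 8 = 5)
  reciprocity: (3/13) -> +(13/3)
  reduce: (1/3)
  (1/3) = 1
Product of signs = -1

-1


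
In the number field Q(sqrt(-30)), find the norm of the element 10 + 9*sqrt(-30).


N(a + b*sqrt(d)) = a^2 - d*b^2
= (10)^2 - (-30)*(9)^2
= 100 + 2430
= 2530

2530


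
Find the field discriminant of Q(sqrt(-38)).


For K = Q(sqrt(d)) with d squarefree: disc(K) = d if d = 1 mod 4, and disc(K) = 4d if d = 2 or 3 mod 4.
Here d = -38, and d mod 4 = 2.
d = 2 mod 4, not 1 (O_K = Z[sqrt(d)]), so disc(K) = 4d = 4 * (-38) = -152

-152


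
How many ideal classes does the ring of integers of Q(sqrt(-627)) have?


K = Q(sqrt(-627)). d mod 4 = 1, so D = disc(K) = d = -627
h(K) equals the number of primitive reduced positive-definite forms (a, b, c) = a*x^2 + b*x*y + c*y^2 with b^2 - 4ac = D,
where reduced means |b| <= a <= c, with b >= 0 whenever |b| = a or a = c, and primitive means gcd(a, b, c) = 1.
Reduced forces 3a^2 <= |D| = 627, so 1 <= a <= 14; b must have the parity of D, and c = (b^2 - D)/(4a) must be an integer >= a.
Enumerate a = 1..14, b in [-a, a]:
  a=1: (1, 1, 157)  [1]
  a=2: none
  a=3: (3, 3, 53)  [1]
  a=4..10: none
  a=11: (11, 11, 17)  [1]
  a=12: none
  a=13: (13, 7, 13)  [1]
  a=14: none
Total reduced forms: 1 + 1 + 1 + 1 = 4
h = 4

4


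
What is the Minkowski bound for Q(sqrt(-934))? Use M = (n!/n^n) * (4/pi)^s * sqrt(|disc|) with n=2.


d = -934, d mod 4 = 2, so disc(K) = 4d = -3736; |disc(K)| = 3736
Imaginary quadratic field, so n = 2, s = r2 = 1, r1 = 0
M = (n!/n^n) * (4/pi)^s * sqrt(|disc(K)|) = (2!/2^2) * (4/pi)^1 * sqrt(3736)
= 0.5 * 1.273240 * 61.122827
= 38.9120

38.9120


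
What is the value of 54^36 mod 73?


p = 73 is prime and the exponent is (p-1)/2 = 36, so by Euler's criterion 54^36 = (54/73) = +1 or -1 mod 73.
Compute by square-and-multiply:
  36 = 32 + 4 (binary 100100)
  Repeated squaring mod 73: 54^1 = 54, 54^2 = 69, 54^4 = 16, 54^8 = 37, 54^16 = 55, 54^32 = 32
  54^36 = 54^32 * 54^4 = 32 * 16 mod 73
    32 * 16 = 512 = 1 mod 73
  54^36 = 1 mod 73
Result 1: 54 is a quadratic residue mod 73.
54^36 mod 73 = 1

1


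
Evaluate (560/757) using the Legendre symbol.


p = 757 is prime, so compute (560/757) with the reciprocity algorithm (Jacobi-symbol steps: pull out 2s via (2/n), flip via reciprocity, reduce):
  pull out 2: (2/757) = -1  (since 757 mod 8 = 5)
  pull out 2: (2/757) = -1  (since 757 mod 8 = 5)
  pull out 2: (2/757) = -1  (since 757 mod 8 = 5)
  pull out 2: (2/757) = -1  (since 757 mod 8 = 5)
  reciprocity: (35/757) -> +(757/35)
  reduce: (22/35)
  pull out 2: (2/35) = -1  (since 35 mod 8 = 3)
  reciprocity: (11/35) -> -(35/11)
  reduce: (2/11)
  pull out 2: (2/11) = -1  (since 11 mod 8 = 3)
  (1/11) = 1
Product of signs = -1
(560/757) = -1

-1


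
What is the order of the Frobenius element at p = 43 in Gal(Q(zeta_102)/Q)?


The Frobenius at p in Gal(Q(zeta_n)/Q) = (Z/nZ)* is the class of p, so its order is ord_102(43), the smallest k >= 1 with 43^k = 1 mod 102.
n = 102 = 2 * 3 * 17, phi(102) = 32; the order divides phi(n).
Divisors of 32: 1, 2, 4, 8, 16, 32
Repeated squaring mod 102: 43^1 = 43, 43^2 = 13, 43^4 = 67, 43^8 = 1, 43^16 = 1, 43^32 = 1
Test divisors in increasing order:
  k=1: 43^1 = 43 mod 102
  k=2: 43^2 = 13 mod 102
  k=4: 43^4 = 67 mod 102
  k=8: 43^8 = 1 mod 102  <- first divisor giving 1
Order = 8

8


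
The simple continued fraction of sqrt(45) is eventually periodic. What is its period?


Run the CF algorithm for sqrt(45).
a_0 = floor(sqrt(45)) = 6; set m_0=0, q_0=1.
Recurrence: m' = q*a - m,  q' = (d - m'^2)/q,  a' = floor((a_0 + m')/q').
  step 1: m=6, q=9, a=1
  step 2: m=3, q=4, a=2
  step 3: m=5, q=5, a=2
  step 4: m=5, q=4, a=2
  step 5: m=3, q=9, a=1
  step 6: m=6, q=1, a=12
a_6 = 2*a_0 = 12, so the period closes here.
sqrt(45) = [6; 1, 2, 2, 2, 1, 12]
Period length = 6

6


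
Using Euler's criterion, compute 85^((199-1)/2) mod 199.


p = 199 is prime and the exponent is (p-1)/2 = 99, so by Euler's criterion 85^99 = (85/199) = +1 or -1 mod 199.
Compute by square-and-multiply:
  99 = 64 + 32 + 2 + 1 (binary 1100011)
  Repeated squaring mod 199: 85^1 = 85, 85^2 = 61, 85^4 = 139, 85^8 = 18, 85^16 = 125, 85^32 = 103, 85^64 = 62
  85^99 = 85^64 * 85^32 * 85^2 * 85^1 = 62 * 103 * 61 * 85 mod 199
    62 * 103 = 6386 = 18 mod 199
    18 * 61 = 1098 = 103 mod 199
    103 * 85 = 8755 = 198 mod 199
  85^99 = 198 mod 199
Result 198 = p - 1 = -1 mod 199: 85 is a quadratic non-residue mod 199. As a residue in [0, p-1] the value is 198.
85^99 mod 199 = 198

198


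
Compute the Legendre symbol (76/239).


p = 239 is prime, so compute (76/239) with the reciprocity algorithm (Jacobi-symbol steps: pull out 2s via (2/n), flip via reciprocity, reduce):
  pull out 2: (2/239) = +1  (since 239 mod 8 = 7)
  pull out 2: (2/239) = +1  (since 239 mod 8 = 7)
  reciprocity: (19/239) -> -(239/19)
  reduce: (11/19)
  reciprocity: (11/19) -> -(19/11)
  reduce: (8/11)
  pull out 2: (2/11) = -1  (since 11 mod 8 = 3)
  pull out 2: (2/11) = -1  (since 11 mod 8 = 3)
  pull out 2: (2/11) = -1  (since 11 mod 8 = 3)
  (1/11) = 1
Product of signs = -1
(76/239) = -1

-1


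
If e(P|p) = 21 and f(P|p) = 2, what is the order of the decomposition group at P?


|D_P| = e * f
= 21 * 2
= 42

42


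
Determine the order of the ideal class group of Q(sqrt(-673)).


K = Q(sqrt(-673)). d mod 4 = 3, so D = disc(K) = 4d = -2692
h(K) equals the number of primitive reduced positive-definite forms (a, b, c) = a*x^2 + b*x*y + c*y^2 with b^2 - 4ac = D,
where reduced means |b| <= a <= c, with b >= 0 whenever |b| = a or a = c, and primitive means gcd(a, b, c) = 1.
Reduced forces 3a^2 <= |D| = 2692, so 1 <= a <= 29; b must have the parity of D, and c = (b^2 - D)/(4a) must be an integer >= a.
Enumerate a = 1..29, b in [-a, a]:
  a=1: (1, 0, 673)  [1]
  a=2: (2, 2, 337)  [1]
  a=3..10: none
  a=11: (11, -6, 62), (11, 6, 62)  [2]
  a=12: none
  a=13: (13, -8, 53), (13, 8, 53)  [2]
  a=14..18: none
  a=19: (19, -14, 38), (19, 14, 38)  [2]
  a=20..21: none
  a=22: (22, -6, 31), (22, 6, 31)  [2]
  a=23..25: none
  a=26: (26, -18, 29), (26, 18, 29)  [2]
  a=27..29: none
Total reduced forms: 1 + 1 + 2 + 2 + 2 + 2 + 2 = 12
h = 12

12


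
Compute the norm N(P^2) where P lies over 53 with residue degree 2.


N(P^a) = p^(a*f)
= 53^(2*2)
= 53^4
= 7890481

7890481


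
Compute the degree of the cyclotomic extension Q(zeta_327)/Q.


The degree equals Euler's totient phi(327).
327 = 3 * 109
phi(327) = 216

216


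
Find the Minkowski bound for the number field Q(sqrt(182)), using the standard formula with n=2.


d = 182, d mod 4 = 2, so disc(K) = 4d = 728; |disc(K)| = 728
Real quadratic field, so n = 2, s = r2 = 0, r1 = 2
M = (n!/n^n) * (4/pi)^s * sqrt(|disc(K)|) = (2!/2^2) * (4/pi)^0 * sqrt(728)
= 0.5 * 1.000000 * 26.981475
= 13.4907

13.4907


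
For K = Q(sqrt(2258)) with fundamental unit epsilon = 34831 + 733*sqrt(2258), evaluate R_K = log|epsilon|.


epsilon = 34831 + 733*sqrt(2258)
= 69662.0000
R = ln(69662.0000)
= 11.1514

11.1514


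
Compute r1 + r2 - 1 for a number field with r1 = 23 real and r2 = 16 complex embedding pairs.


By Dirichlet's unit theorem:
rank = r1 + r2 - 1
= 23 + 16 - 1
= 38

38


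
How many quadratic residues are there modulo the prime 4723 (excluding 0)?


For prime p, the number of non-zero quadratic residues is (p-1)/2.
= (4723-1)/2
= 2361

2361


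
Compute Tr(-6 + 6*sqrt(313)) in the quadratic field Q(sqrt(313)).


Tr(a + b*sqrt(d)) = (a + b*sqrt(d)) + (a - b*sqrt(d)) = 2a
= 2 * (-6)
= -12

-12


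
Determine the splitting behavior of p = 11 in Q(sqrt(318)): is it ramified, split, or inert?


K = Q(sqrt(318)). Since d mod 4 = 2, disc(K) = 1272.
Check p | disc: 1272 mod 11 = 7.
p does not divide disc. Compute Legendre symbol (d/p):
10^((11-1)/2) mod 11 = -1
(d/p) = -1, so p is inert: (p) stays prime with e=1, f=2, g=1.
Therefore p is inert.

inert


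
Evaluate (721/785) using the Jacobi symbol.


Compute (721/785) via quadratic reciprocity:
  reciprocity: (721/785) -> +(785/721)
  reduce: (64/721)
  pull out 2: (2/721) = +1  (since 721 mod 8 = 1)
  pull out 2: (2/721) = +1  (since 721 mod 8 = 1)
  pull out 2: (2/721) = +1  (since 721 mod 8 = 1)
  pull out 2: (2/721) = +1  (since 721 mod 8 = 1)
  pull out 2: (2/721) = +1  (since 721 mod 8 = 1)
  pull out 2: (2/721) = +1  (since 721 mod 8 = 1)
  (1/721) = 1
Product of signs = 1

1


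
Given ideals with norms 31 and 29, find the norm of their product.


N(IJ) = N(I) * N(J)
= 31 * 29
= 899

899


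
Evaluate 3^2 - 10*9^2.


x^2 - d*y^2
= 3^2 - 10*9^2
= 9 - 810
= -801

-801


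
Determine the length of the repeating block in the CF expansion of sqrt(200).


Run the CF algorithm for sqrt(200).
a_0 = floor(sqrt(200)) = 14; set m_0=0, q_0=1.
Recurrence: m' = q*a - m,  q' = (d - m'^2)/q,  a' = floor((a_0 + m')/q').
  step 1: m=14, q=4, a=7
  step 2: m=14, q=1, a=28
a_2 = 2*a_0 = 28, so the period closes here.
sqrt(200) = [14; 7, 28]
Period length = 2

2


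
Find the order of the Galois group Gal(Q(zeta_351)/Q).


|Gal(Q(zeta_351)/Q)| = phi(351)
= 216

216


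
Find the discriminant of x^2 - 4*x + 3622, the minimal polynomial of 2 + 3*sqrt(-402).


The element 2 + 3*sqrt(-402) has minimal polynomial:
x^2 - 4*x + 3622
Discriminant = (-4)^2 - 4*(3622)
= 16 - 14488
= -14472

-14472


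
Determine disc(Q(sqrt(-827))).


For K = Q(sqrt(d)) with d squarefree: disc(K) = d if d = 1 mod 4, and disc(K) = 4d if d = 2 or 3 mod 4.
Here d = -827, and d mod 4 = 1.
d = 1 mod 4 (O_K = Z[(1+sqrt(d))/2]), so disc(K) = d = -827

-827


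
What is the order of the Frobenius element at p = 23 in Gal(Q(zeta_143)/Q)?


The Frobenius at p in Gal(Q(zeta_n)/Q) = (Z/nZ)* is the class of p, so its order is ord_143(23), the smallest k >= 1 with 23^k = 1 mod 143.
n = 143 = 11 * 13, phi(143) = 120; the order divides phi(n).
Divisors of 120: 1, 2, 3, 4, 5, 6, 8, 10, 12, 15, 20, 24, 30, 40, 60, 120
Repeated squaring mod 143: 23^1 = 23, 23^2 = 100, 23^4 = 133, 23^8 = 100, 23^16 = 133, 23^32 = 100, 23^64 = 133
Test divisors in increasing order:
  k=1: 23^1 = 23 mod 143
  k=2: 23^2 = 100 mod 143
  k=3: 23^3 = 100 * 23 = 12 mod 143
  k=4: 23^4 = 133 mod 143
  k=5: 23^5 = 133 * 23 = 56 mod 143
  k=6: 23^6 = 133 * 100 = 1 mod 143  <- first divisor giving 1
Order = 6

6


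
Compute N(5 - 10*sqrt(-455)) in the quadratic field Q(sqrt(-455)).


N(a + b*sqrt(d)) = a^2 - d*b^2
= (5)^2 - (-455)*(-10)^2
= 25 + 45500
= 45525

45525


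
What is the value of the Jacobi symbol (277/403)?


Compute (277/403) via quadratic reciprocity:
  reciprocity: (277/403) -> +(403/277)
  reduce: (126/277)
  pull out 2: (2/277) = -1  (since 277 mod 8 = 5)
  reciprocity: (63/277) -> +(277/63)
  reduce: (25/63)
  reciprocity: (25/63) -> +(63/25)
  reduce: (13/25)
  reciprocity: (13/25) -> +(25/13)
  reduce: (12/13)
  pull out 2: (2/13) = -1  (since 13 mod 8 = 5)
  pull out 2: (2/13) = -1  (since 13 mod 8 = 5)
  reciprocity: (3/13) -> +(13/3)
  reduce: (1/3)
  (1/3) = 1
Product of signs = -1

-1


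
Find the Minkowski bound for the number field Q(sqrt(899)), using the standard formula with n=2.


d = 899, d mod 4 = 3, so disc(K) = 4d = 3596; |disc(K)| = 3596
Real quadratic field, so n = 2, s = r2 = 0, r1 = 2
M = (n!/n^n) * (4/pi)^s * sqrt(|disc(K)|) = (2!/2^2) * (4/pi)^0 * sqrt(3596)
= 0.5 * 1.000000 * 59.966657
= 29.9833

29.9833


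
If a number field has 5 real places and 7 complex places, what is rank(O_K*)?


By Dirichlet's unit theorem:
rank = r1 + r2 - 1
= 5 + 7 - 1
= 11

11


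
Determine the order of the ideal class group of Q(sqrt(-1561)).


K = Q(sqrt(-1561)). d mod 4 = 3, so D = disc(K) = 4d = -6244
h(K) equals the number of primitive reduced positive-definite forms (a, b, c) = a*x^2 + b*x*y + c*y^2 with b^2 - 4ac = D,
where reduced means |b| <= a <= c, with b >= 0 whenever |b| = a or a = c, and primitive means gcd(a, b, c) = 1.
Reduced forces 3a^2 <= |D| = 6244, so 1 <= a <= 45; b must have the parity of D, and c = (b^2 - D)/(4a) must be an integer >= a.
Enumerate a = 1..45, b in [-a, a]:
  a=1: (1, 0, 1561)  [1]
  a=2: (2, 2, 781)  [1]
  a=3..4: none
  a=5: (5, -4, 313), (5, 4, 313)  [2]
  a=6: none
  a=7: (7, 0, 223)  [1]
  a=8..9: none
  a=10: (10, -6, 157), (10, 6, 157)  [2]
  a=11: (11, -2, 142), (11, 2, 142)  [2]
  a=12: none
  a=13: (13, -10, 122), (13, 10, 122)  [2]
  a=14: (14, 14, 115)  [1]
  a=15..18: none
  a=19: (19, -8, 83), (19, 8, 83)  [2]
  a=20..21: none
  a=22: (22, -2, 71), (22, 2, 71)  [2]
  a=23: (23, -14, 70), (23, 14, 70)  [2]
  a=24: none
  a=25: (25, -16, 65), (25, 16, 65)  [2]
  a=26: (26, -10, 61), (26, 10, 61)  [2]
  a=27..28: none
  a=29: (29, -22, 58), (29, 22, 58)  [2]
  a=30: none
  a=31: (31, -24, 55), (31, 24, 55)  [2]
  a=32..34: none
  a=35: (35, -14, 46), (35, 14, 46)  [2]
  a=36: none
  a=37: (37, -34, 50), (37, 34, 50)  [2]
  a=38: (38, -30, 47), (38, 30, 47)  [2]
  a=39..45: none
Total reduced forms: 1 + 1 + 2 + 1 + 2 + 2 + 2 + 1 + 2 + 2 + 2 + 2 + 2 + 2 + 2 + 2 + 2 + 2 = 32
h = 32

32


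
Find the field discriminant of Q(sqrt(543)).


For K = Q(sqrt(d)) with d squarefree: disc(K) = d if d = 1 mod 4, and disc(K) = 4d if d = 2 or 3 mod 4.
Here d = 543, and d mod 4 = 3.
d = 3 mod 4, not 1 (O_K = Z[sqrt(d)]), so disc(K) = 4d = 4 * (543) = 2172

2172


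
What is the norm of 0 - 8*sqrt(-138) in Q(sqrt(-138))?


N(a + b*sqrt(d)) = a^2 - d*b^2
= (0)^2 - (-138)*(-8)^2
= 0 + 8832
= 8832

8832


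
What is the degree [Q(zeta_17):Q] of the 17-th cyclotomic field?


The degree equals Euler's totient phi(17).
17 = 17
phi(17) = 16

16


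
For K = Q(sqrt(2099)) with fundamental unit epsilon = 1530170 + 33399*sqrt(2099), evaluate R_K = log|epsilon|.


epsilon = 1530170 + 33399*sqrt(2099)
= 3.0603e+06
R = ln(3.0603e+06)
= 14.9340

14.9340


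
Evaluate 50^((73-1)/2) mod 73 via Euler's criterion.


p = 73 is prime and the exponent is (p-1)/2 = 36, so by Euler's criterion 50^36 = (50/73) = +1 or -1 mod 73.
Compute by square-and-multiply:
  36 = 32 + 4 (binary 100100)
  Repeated squaring mod 73: 50^1 = 50, 50^2 = 18, 50^4 = 32, 50^8 = 2, 50^16 = 4, 50^32 = 16
  50^36 = 50^32 * 50^4 = 16 * 32 mod 73
    16 * 32 = 512 = 1 mod 73
  50^36 = 1 mod 73
Result 1: 50 is a quadratic residue mod 73.
50^36 mod 73 = 1

1


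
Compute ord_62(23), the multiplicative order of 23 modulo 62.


We want ord_62(23), the smallest k >= 1 with 23^k = 1 mod 62.
n = 62 = 2 * 31, phi(62) = 30; the order divides phi(n).
Divisors of 30: 1, 2, 3, 5, 6, 10, 15, 30
Repeated squaring mod 62: 23^1 = 23, 23^2 = 33, 23^4 = 35, 23^8 = 47, 23^16 = 39
Test divisors in increasing order:
  k=1: 23^1 = 23 mod 62
  k=2: 23^2 = 33 mod 62
  k=3: 23^3 = 33 * 23 = 15 mod 62
  k=5: 23^5 = 35 * 23 = 61 mod 62
  k=6: 23^6 = 35 * 33 = 39 mod 62
  k=10: 23^10 = 47 * 33 = 1 mod 62  <- first divisor giving 1
Order = 10

10


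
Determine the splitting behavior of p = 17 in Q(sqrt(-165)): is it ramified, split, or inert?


K = Q(sqrt(-165)). Since d mod 4 = 3, disc(K) = -660.
Check p | disc: -660 mod 17 = 3.
p does not divide disc. Compute Legendre symbol (d/p):
5^((17-1)/2) mod 17 = -1
(d/p) = -1, so p is inert: (p) stays prime with e=1, f=2, g=1.
Therefore p is inert.

inert


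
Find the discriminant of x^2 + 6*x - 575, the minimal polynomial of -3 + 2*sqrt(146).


The element -3 + 2*sqrt(146) has minimal polynomial:
x^2 + 6*x - 575
Discriminant = (6)^2 - 4*(-575)
= 36 + 2300
= 2336

2336


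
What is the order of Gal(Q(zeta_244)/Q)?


|Gal(Q(zeta_244)/Q)| = phi(244)
= 120

120


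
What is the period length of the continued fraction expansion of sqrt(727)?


Run the CF algorithm for sqrt(727).
a_0 = floor(sqrt(727)) = 26; set m_0=0, q_0=1.
Recurrence: m' = q*a - m,  q' = (d - m'^2)/q,  a' = floor((a_0 + m')/q').
  step 1: m=26, q=51, a=1
  step 2: m=25, q=2, a=25
  step 3: m=25, q=51, a=1
  step 4: m=26, q=1, a=52
a_4 = 2*a_0 = 52, so the period closes here.
sqrt(727) = [26; 1, 25, 1, 52]
Period length = 4

4


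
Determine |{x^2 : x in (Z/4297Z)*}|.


For prime p, the number of non-zero quadratic residues is (p-1)/2.
= (4297-1)/2
= 2148

2148


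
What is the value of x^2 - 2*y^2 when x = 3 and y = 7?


x^2 - d*y^2
= 3^2 - 2*7^2
= 9 - 98
= -89

-89


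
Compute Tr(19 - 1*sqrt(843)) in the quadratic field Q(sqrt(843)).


Tr(a + b*sqrt(d)) = (a + b*sqrt(d)) + (a - b*sqrt(d)) = 2a
= 2 * (19)
= 38

38


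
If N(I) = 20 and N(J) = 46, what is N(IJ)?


N(IJ) = N(I) * N(J)
= 20 * 46
= 920

920


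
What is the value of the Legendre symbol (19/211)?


p = 211 is prime, so compute (19/211) with the reciprocity algorithm (Jacobi-symbol steps: pull out 2s via (2/n), flip via reciprocity, reduce):
  reciprocity: (19/211) -> -(211/19)
  reduce: (2/19)
  pull out 2: (2/19) = -1  (since 19 mod 8 = 3)
  (1/19) = 1
Product of signs = 1
(19/211) = 1

1


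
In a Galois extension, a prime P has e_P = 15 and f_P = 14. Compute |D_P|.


|D_P| = e * f
= 15 * 14
= 210

210


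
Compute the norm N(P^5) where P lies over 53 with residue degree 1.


N(P^a) = p^(a*f)
= 53^(5*1)
= 53^5
= 418195493

418195493


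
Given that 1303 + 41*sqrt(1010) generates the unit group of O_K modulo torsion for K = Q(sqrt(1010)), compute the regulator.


epsilon = 1303 + 41*sqrt(1010)
= 2606.0004
R = ln(2606.0004)
= 7.8656

7.8656


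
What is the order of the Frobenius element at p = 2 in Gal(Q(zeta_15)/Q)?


The Frobenius at p in Gal(Q(zeta_n)/Q) = (Z/nZ)* is the class of p, so its order is ord_15(2), the smallest k >= 1 with 2^k = 1 mod 15.
n = 15 = 3 * 5, phi(15) = 8; the order divides phi(n).
Divisors of 8: 1, 2, 4, 8
Repeated squaring mod 15: 2^1 = 2, 2^2 = 4, 2^4 = 1, 2^8 = 1
Test divisors in increasing order:
  k=1: 2^1 = 2 mod 15
  k=2: 2^2 = 4 mod 15
  k=4: 2^4 = 1 mod 15  <- first divisor giving 1
Order = 4

4


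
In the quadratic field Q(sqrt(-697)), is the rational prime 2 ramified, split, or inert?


K = Q(sqrt(-697)). Since d mod 4 = 3, disc(K) = -2788.
Check p | disc: -2788 mod 2 = 0.
p divides disc, so p ramifies: (p) = P^2 with e=2, f=1, g=1.
Therefore p is ramified.

ramified


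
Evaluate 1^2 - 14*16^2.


x^2 - d*y^2
= 1^2 - 14*16^2
= 1 - 3584
= -3583

-3583


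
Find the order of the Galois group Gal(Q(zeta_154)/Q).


|Gal(Q(zeta_154)/Q)| = phi(154)
= 60

60


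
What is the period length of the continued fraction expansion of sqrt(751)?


Run the CF algorithm for sqrt(751).
a_0 = floor(sqrt(751)) = 27; set m_0=0, q_0=1.
Recurrence: m' = q*a - m,  q' = (d - m'^2)/q,  a' = floor((a_0 + m')/q').
  step 1: m=27, q=22, a=2
  step 2: m=17, q=21, a=2
  step 3: m=25, q=6, a=8
  step 4: m=23, q=37, a=1
  step 5: m=14, q=15, a=2
  step 6: m=16, q=33, a=1
  step 7: m=17, q=14, a=3
  step 8: m=25, q=9, a=5
  step 9: m=20, q=39, a=1
  step 10: m=19, q=10, a=4
  step 11: m=21, q=31, a=1
  step 12: m=10, q=21, a=1
  step 13: m=11, q=30, a=1
  step 14: m=19, q=13, a=3
  step 15: m=20, q=27, a=1
  step 16: m=7, q=26, a=1
  step 17: m=19, q=15, a=3
  step 18: m=26, q=5, a=10
  step 19: m=24, q=35, a=1
  step 20: m=11, q=18, a=2
  step 21: m=25, q=7, a=7
  step 22: m=24, q=25, a=2
  step 23: m=26, q=3, a=17
  step 24: m=25, q=42, a=1
  step 25: m=17, q=11, a=4
  step 26: m=27, q=2, a=27
  step 27: m=27, q=11, a=4
  step 28: m=17, q=42, a=1
  step 29: m=25, q=3, a=17
  step 30: m=26, q=25, a=2
  step 31: m=24, q=7, a=7
  step 32: m=25, q=18, a=2
  step 33: m=11, q=35, a=1
  step 34: m=24, q=5, a=10
  step 35: m=26, q=15, a=3
  step 36: m=19, q=26, a=1
  step 37: m=7, q=27, a=1
  step 38: m=20, q=13, a=3
  step 39: m=19, q=30, a=1
  step 40: m=11, q=21, a=1
  step 41: m=10, q=31, a=1
  step 42: m=21, q=10, a=4
  step 43: m=19, q=39, a=1
  step 44: m=20, q=9, a=5
  step 45: m=25, q=14, a=3
  step 46: m=17, q=33, a=1
  step 47: m=16, q=15, a=2
  step 48: m=14, q=37, a=1
  step 49: m=23, q=6, a=8
  step 50: m=25, q=21, a=2
  step 51: m=17, q=22, a=2
  step 52: m=27, q=1, a=54
a_52 = 2*a_0 = 54, so the period closes here.
sqrt(751) = [27; 2, 2, 8, 1, 2, 1, 3, 5, 1, 4, 1, 1, 1, 3, 1, 1, 3, 10, 1, 2, 7, 2, 17, 1, 4, 27, 4, 1, 17, 2, 7, 2, 1, 10, 3, 1, 1, 3, 1, 1, 1, 4, 1, 5, 3, 1, 2, 1, 8, 2, 2, 54]
Period length = 52

52
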